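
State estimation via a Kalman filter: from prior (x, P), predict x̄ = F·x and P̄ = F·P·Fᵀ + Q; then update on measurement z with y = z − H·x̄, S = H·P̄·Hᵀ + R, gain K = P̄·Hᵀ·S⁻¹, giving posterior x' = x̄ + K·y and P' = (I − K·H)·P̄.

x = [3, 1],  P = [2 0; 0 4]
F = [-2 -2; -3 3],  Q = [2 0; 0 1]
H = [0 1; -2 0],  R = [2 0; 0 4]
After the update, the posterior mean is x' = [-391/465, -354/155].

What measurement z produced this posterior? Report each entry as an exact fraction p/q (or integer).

x̄ = F·x = [-8, -6]
P̄ = F·P·Fᵀ + Q = [26 -12; -12 55]
S = H·P̄·Hᵀ + R = [57 24; 24 108]
K = P̄·Hᵀ·S⁻¹ = [-4/465 -223/465; 149/155 4/465]
x' − x̄ = [3329/465, 576/155] = K·y
y = (KᵀK)⁻¹·Kᵀ·(x' − x̄) = [4, -15]
z = y + H·x̄ = [4, -15] + [-6, 16] = [-2, 1]

z = [-2, 1]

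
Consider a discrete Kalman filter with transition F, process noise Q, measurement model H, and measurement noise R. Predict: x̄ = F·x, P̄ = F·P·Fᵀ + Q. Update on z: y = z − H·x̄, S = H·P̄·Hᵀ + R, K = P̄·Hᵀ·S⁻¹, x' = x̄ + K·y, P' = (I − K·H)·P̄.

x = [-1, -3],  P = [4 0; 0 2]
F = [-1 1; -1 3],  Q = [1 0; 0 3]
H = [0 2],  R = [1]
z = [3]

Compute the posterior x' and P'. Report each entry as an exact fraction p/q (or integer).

x̄ = F·x = [-2, -8]
P̄ = F·P·Fᵀ + Q = [7 10; 10 25]
y = z − H·x̄ = [19]
S = H·P̄·Hᵀ + R = [101]
K = P̄·Hᵀ·S⁻¹ = [20/101; 50/101]
x' = x̄ + K·y = [178/101, 142/101]
P' = (I − K·H)·P̄ = [307/101 10/101; 10/101 25/101]

x' = [178/101, 142/101]
P' = [307/101 10/101; 10/101 25/101]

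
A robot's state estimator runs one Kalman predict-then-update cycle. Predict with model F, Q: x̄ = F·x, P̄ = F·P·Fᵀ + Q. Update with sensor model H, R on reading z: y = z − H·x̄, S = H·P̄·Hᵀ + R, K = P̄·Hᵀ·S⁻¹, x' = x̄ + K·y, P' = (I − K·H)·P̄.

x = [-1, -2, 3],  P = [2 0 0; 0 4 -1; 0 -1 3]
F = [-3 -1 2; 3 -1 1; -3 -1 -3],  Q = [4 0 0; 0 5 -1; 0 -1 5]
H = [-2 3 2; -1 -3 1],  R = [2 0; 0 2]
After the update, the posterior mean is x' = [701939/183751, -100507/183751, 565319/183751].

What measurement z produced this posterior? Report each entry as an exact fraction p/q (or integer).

z = [-3, 1]

x̄ = F·x = [11, 2, -4]
P̄ = F·P·Fᵀ + Q = [42 -5 3; -5 32 -26; 3 -26 48]
S = H·P̄·Hᵀ + R = [374 -57; -57 500]
K = P̄·Hᵀ·S⁻¹ = [-47868/183751 -14277/183751; 20331/183751 -40680/183751; 13011/183751 46686/183751]
x' − x̄ = [-1319322/183751, -468009/183751, 1300323/183751] = K·y
y = (KᵀK)⁻¹·Kᵀ·(x' − x̄) = [21, 22]
z = y + H·x̄ = [21, 22] + [-24, -21] = [-3, 1]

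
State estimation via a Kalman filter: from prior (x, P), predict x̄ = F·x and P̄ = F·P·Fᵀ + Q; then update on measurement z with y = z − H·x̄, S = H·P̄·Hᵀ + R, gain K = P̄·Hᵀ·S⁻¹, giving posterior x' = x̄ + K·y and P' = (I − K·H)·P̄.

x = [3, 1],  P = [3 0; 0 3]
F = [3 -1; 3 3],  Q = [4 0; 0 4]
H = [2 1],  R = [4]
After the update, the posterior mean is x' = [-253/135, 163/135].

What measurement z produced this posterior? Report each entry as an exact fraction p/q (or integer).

x̄ = F·x = [8, 12]
P̄ = F·P·Fᵀ + Q = [34 18; 18 58]
S = H·P̄·Hᵀ + R = [270]
K = P̄·Hᵀ·S⁻¹ = [43/135; 47/135]
x' − x̄ = [-1333/135, -1457/135] = K·y
y = (KᵀK)⁻¹·Kᵀ·(x' − x̄) = [-31]
z = y + H·x̄ = [-31] + [28] = [-3]

z = [-3]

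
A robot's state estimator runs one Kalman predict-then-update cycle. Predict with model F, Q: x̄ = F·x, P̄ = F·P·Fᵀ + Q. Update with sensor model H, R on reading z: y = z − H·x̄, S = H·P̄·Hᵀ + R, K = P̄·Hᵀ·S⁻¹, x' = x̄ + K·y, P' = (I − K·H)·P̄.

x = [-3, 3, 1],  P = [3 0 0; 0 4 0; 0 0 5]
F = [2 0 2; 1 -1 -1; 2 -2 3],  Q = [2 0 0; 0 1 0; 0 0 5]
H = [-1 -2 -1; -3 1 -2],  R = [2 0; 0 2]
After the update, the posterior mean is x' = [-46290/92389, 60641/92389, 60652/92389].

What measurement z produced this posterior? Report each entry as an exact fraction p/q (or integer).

x̄ = F·x = [-4, -7, -9]
P̄ = F·P·Fᵀ + Q = [34 -4 42; -4 13 -1; 42 -1 78]
S = H·P̄·Hᵀ + R = [230 419; 419 1165]
K = P̄·Hᵀ·S⁻¹ = [390/92389 -15208/92389; -35778/92389 15009/92389; -18893/92389 -15648/92389]
x' − x̄ = [323266/92389, 707364/92389, 892153/92389] = K·y
y = (KᵀK)⁻¹·Kᵀ·(x' − x̄) = [-29, -22]
z = y + H·x̄ = [-29, -22] + [27, 23] = [-2, 1]

z = [-2, 1]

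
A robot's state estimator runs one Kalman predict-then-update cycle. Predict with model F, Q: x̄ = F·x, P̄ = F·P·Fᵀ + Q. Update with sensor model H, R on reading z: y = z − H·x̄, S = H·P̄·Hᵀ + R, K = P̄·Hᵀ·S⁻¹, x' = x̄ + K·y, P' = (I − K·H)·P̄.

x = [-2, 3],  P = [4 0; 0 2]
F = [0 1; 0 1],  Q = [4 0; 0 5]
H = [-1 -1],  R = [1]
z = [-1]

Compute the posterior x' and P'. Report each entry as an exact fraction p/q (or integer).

x' = [7/9, 1/2]
P' = [22/9 -2; -2 5/2]

x̄ = F·x = [3, 3]
P̄ = F·P·Fᵀ + Q = [6 2; 2 7]
y = z − H·x̄ = [5]
S = H·P̄·Hᵀ + R = [18]
K = P̄·Hᵀ·S⁻¹ = [-4/9; -1/2]
x' = x̄ + K·y = [7/9, 1/2]
P' = (I − K·H)·P̄ = [22/9 -2; -2 5/2]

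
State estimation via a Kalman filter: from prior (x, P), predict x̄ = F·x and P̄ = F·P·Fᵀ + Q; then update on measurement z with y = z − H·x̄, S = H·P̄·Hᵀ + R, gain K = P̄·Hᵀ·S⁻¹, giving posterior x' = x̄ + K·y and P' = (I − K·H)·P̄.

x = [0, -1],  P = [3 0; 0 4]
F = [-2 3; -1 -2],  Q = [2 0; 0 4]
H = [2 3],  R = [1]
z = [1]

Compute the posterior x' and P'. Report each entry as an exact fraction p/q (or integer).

x' = [-265/96, 139/64]
P' = [1871/48 -829/32; -829/32 1109/64]

x̄ = F·x = [-3, 2]
P̄ = F·P·Fᵀ + Q = [50 -18; -18 23]
y = z − H·x̄ = [1]
S = H·P̄·Hᵀ + R = [192]
K = P̄·Hᵀ·S⁻¹ = [23/96; 11/64]
x' = x̄ + K·y = [-265/96, 139/64]
P' = (I − K·H)·P̄ = [1871/48 -829/32; -829/32 1109/64]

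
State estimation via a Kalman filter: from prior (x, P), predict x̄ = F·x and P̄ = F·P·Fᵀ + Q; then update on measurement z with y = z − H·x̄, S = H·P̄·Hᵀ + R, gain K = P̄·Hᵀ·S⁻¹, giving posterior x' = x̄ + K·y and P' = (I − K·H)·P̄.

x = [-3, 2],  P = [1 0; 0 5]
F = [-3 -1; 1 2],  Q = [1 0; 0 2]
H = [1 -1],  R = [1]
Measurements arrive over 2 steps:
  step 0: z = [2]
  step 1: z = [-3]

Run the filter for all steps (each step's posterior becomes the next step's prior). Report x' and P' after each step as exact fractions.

step 0: x' = [343/65, 209/65], P' = [191/65 163/65; 163/65 199/65]
step 1: x' = [-30982/9019, -2121/9019], P' = [14922/9019 9849/9019; 9849/9019 13730/9019]

step 0: x̄ = F·x = [7, 1]
step 0: P̄ = F·P·Fᵀ + Q = [15 -13; -13 23]
step 0: y = z − H·x̄ = [-4]
step 0: S = H·P̄·Hᵀ + R = [65]
step 0: K = P̄·Hᵀ·S⁻¹ = [28/65; -36/65]
step 0: x' = x̄ + K·y = [343/65, 209/65]
step 0: P' = (I − K·H)·P̄ = [191/65 163/65; 163/65 199/65]
step 1: x̄ = F·x = [-1238/65, 761/65]
step 1: P̄ = F·P·Fᵀ + Q = [2961/65 -2112/65; -2112/65 1769/65]
step 1: y = z − H·x̄ = [1804/65]
step 1: S = H·P̄·Hᵀ + R = [9019/65]
step 1: K = P̄·Hᵀ·S⁻¹ = [5073/9019; -3881/9019]
step 1: x' = x̄ + K·y = [-30982/9019, -2121/9019]
step 1: P' = (I − K·H)·P̄ = [14922/9019 9849/9019; 9849/9019 13730/9019]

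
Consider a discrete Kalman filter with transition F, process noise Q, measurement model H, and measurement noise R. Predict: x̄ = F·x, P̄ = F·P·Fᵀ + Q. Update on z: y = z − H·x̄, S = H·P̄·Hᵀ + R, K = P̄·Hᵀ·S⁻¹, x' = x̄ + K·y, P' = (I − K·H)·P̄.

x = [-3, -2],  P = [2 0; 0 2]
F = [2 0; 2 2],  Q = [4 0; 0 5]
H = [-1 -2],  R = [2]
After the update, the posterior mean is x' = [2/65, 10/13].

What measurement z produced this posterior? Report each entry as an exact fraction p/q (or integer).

x̄ = F·x = [-6, -10]
P̄ = F·P·Fᵀ + Q = [12 8; 8 21]
S = H·P̄·Hᵀ + R = [130]
K = P̄·Hᵀ·S⁻¹ = [-14/65; -5/13]
x' − x̄ = [392/65, 140/13] = K·y
y = (KᵀK)⁻¹·Kᵀ·(x' − x̄) = [-28]
z = y + H·x̄ = [-28] + [26] = [-2]

z = [-2]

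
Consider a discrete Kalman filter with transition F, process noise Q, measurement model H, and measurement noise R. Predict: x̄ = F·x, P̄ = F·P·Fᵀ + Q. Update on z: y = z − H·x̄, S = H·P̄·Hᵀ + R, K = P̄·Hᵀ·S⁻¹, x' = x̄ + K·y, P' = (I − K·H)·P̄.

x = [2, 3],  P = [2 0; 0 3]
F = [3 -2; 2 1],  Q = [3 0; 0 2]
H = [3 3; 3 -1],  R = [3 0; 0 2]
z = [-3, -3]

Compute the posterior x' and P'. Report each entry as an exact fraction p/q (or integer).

x' = [-1697/1624, 869/4872]
P' = [939/6496 -389/6496; -389/6496 5921/19488]

x̄ = F·x = [0, 7]
P̄ = F·P·Fᵀ + Q = [33 6; 6 13]
y = z − H·x̄ = [-24, 4]
S = H·P̄·Hᵀ + R = [525 294; 294 276]
K = P̄·Hᵀ·S⁻¹ = [275/3248 229/928; 2377/9744 -673/2784]
x' = x̄ + K·y = [-1697/1624, 869/4872]
P' = (I − K·H)·P̄ = [939/6496 -389/6496; -389/6496 5921/19488]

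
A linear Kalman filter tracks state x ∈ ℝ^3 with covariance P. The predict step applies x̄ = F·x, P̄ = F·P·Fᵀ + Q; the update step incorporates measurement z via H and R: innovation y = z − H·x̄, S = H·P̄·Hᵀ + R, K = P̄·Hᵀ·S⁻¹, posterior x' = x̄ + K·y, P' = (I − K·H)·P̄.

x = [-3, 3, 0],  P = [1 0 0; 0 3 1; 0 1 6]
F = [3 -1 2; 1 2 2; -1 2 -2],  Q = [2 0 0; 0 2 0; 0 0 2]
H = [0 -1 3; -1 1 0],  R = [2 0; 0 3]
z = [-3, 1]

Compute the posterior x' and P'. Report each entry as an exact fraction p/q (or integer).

x' = [-21787/7552, -3219/3776, -5/4]
P' = [47293/7552 21701/3776 7/4; 21701/3776 15085/1888 5/2; 7/4 5/2 1]

x̄ = F·x = [-12, 3, 9]
P̄ = F·P·Fᵀ + Q = [34 23 -27; 23 47 -13; -27 -13 31]
y = z − H·x̄ = [-27, -14]
S = H·P̄·Hᵀ + R = [406 18; 18 38]
K = P̄·Hᵀ·S⁻¹ = [-1877/7552 -1297/7552; -925/3776 2823/3776; 1/4 1/4]
x' = x̄ + K·y = [-21787/7552, -3219/3776, -5/4]
P' = (I − K·H)·P̄ = [47293/7552 21701/3776 7/4; 21701/3776 15085/1888 5/2; 7/4 5/2 1]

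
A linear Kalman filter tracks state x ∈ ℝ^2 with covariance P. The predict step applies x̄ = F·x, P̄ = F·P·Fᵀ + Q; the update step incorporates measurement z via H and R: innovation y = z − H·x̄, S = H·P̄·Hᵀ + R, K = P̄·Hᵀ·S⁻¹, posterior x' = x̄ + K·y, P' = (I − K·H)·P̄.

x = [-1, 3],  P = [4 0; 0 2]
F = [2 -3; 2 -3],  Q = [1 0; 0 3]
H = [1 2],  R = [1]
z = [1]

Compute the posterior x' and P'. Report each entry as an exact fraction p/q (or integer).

x̄ = F·x = [-11, -11]
P̄ = F·P·Fᵀ + Q = [35 34; 34 37]
y = z − H·x̄ = [34]
S = H·P̄·Hᵀ + R = [320]
K = P̄·Hᵀ·S⁻¹ = [103/320; 27/80]
x' = x̄ + K·y = [-9/160, 19/40]
P' = (I − K·H)·P̄ = [591/320 -61/80; -61/80 11/20]

x' = [-9/160, 19/40]
P' = [591/320 -61/80; -61/80 11/20]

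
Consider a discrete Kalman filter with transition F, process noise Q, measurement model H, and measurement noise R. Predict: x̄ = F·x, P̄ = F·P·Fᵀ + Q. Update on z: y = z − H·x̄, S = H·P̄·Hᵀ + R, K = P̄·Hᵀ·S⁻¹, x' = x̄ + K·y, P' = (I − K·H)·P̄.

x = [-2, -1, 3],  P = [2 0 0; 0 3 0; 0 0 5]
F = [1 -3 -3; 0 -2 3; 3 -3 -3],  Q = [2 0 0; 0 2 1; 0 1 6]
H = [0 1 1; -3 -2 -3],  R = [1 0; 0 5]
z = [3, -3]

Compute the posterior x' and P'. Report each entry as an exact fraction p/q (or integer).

x̄ = F·x = [-8, 11, -12]
P̄ = F·P·Fᵀ + Q = [76 -27 78; -27 59 -26; 78 -26 96]
y = z − H·x̄ = [4, -41]
S = H·P̄·Hᵀ + R = [104 -429; -429 2557]
K = P̄·Hᵀ·S⁻¹ = [-44625/81887 -1581/6299; 101970/81887 1417/6299; -22640/81887 -1450/6299]
x' = x̄ + K·y = [9077/81887, 553376/81887, -300354/81887]
P' = (I − K·H)·P̄ = [113663/81887 104349/81887 -148974/81887; 104349/81887 711062/81887 -609092/81887; -148974/81887 -609092/81887 586452/81887]

x' = [9077/81887, 553376/81887, -300354/81887]
P' = [113663/81887 104349/81887 -148974/81887; 104349/81887 711062/81887 -609092/81887; -148974/81887 -609092/81887 586452/81887]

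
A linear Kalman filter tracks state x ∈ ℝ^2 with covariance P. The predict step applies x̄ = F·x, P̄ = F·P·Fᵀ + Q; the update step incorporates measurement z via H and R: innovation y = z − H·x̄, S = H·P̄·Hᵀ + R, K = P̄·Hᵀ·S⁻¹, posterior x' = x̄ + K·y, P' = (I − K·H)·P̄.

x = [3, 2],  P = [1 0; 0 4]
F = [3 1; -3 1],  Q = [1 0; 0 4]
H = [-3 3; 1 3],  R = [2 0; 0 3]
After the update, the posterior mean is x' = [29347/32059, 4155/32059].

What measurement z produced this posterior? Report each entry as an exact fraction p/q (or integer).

z = [-2, 1]

x̄ = F·x = [11, -7]
P̄ = F·P·Fᵀ + Q = [14 -5; -5 17]
S = H·P̄·Hᵀ + R = [371 141; 141 140]
K = P̄·Hᵀ·S⁻¹ = [-7839/32059 7666/32059; 2754/32059 7760/32059]
x' − x̄ = [-323302/32059, 228568/32059] = K·y
y = (KᵀK)⁻¹·Kᵀ·(x' − x̄) = [52, 11]
z = y + H·x̄ = [52, 11] + [-54, -10] = [-2, 1]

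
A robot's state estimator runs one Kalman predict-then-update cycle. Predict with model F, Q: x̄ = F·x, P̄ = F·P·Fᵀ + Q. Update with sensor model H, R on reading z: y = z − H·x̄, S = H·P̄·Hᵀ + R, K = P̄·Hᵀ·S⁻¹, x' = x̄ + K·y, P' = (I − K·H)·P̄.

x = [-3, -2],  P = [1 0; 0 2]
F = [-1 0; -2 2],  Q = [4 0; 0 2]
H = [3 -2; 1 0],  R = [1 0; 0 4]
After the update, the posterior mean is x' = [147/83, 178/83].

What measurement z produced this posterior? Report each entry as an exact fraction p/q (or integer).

x̄ = F·x = [3, 2]
P̄ = F·P·Fᵀ + Q = [5 2; 2 14]
S = H·P̄·Hᵀ + R = [78 11; 11 9]
K = P̄·Hᵀ·S⁻¹ = [44/581 269/581; -220/581 398/581]
x' − x̄ = [-102/83, 12/83] = K·y
y = (KᵀK)⁻¹·Kᵀ·(x' − x̄) = [-4, -2]
z = y + H·x̄ = [-4, -2] + [5, 3] = [1, 1]

z = [1, 1]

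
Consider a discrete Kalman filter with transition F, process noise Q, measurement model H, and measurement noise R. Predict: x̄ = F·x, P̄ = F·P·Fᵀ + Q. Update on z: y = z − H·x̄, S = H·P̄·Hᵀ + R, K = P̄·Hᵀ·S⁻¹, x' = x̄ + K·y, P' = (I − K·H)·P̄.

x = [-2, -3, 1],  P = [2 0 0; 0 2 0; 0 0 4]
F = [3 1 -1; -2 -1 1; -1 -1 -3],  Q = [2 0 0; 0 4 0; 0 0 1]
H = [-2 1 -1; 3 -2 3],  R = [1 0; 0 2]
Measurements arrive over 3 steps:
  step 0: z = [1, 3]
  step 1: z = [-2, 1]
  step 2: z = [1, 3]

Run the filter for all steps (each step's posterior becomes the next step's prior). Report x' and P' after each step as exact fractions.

step 0: x̄ = F·x = [-10, 8, 2]
step 0: P̄ = F·P·Fᵀ + Q = [26 -18 4; -18 18 -6; 4 -6 41]
step 0: y = z − H·x̄ = [-25, 43]
step 0: S = H·P̄·Hᵀ + R = [264 -507; -507 1037]
step 0: K = P̄·Hᵀ·S⁻¹ = [-12856/16719 -1418/5573; 2488/5573 636/5573; 17494/16719 3641/5573]
step 0: x' = x̄ + K·y = [-28712/16719, 9732/5573, 65777/16719]
step 0: P' = (I − K·H)·P̄ = [19354/16719 3662/5573 -14866/16719; 3662/5573 19722/5573 9910/5573; -14866/16719 9910/5573 41968/16719]
step 1: x̄ = F·x = [-122717/16719, 31335/5573, -197815/16719]
step 1: P̄ = F·P·Fᵀ + Q = [404410/16719 -95686/5573 24200/16719; -95686/5573 96458/5573 -3314/5573; 24200/16719 -3314/5573 584107/16719]
step 1: y = z − H·x̄ = [-570692/16719, 388775/5573]
step 1: S = H·P̄·Hᵀ + R = [3772756/16719 -2344815/5573; -2344815/5573 4695729/5573]
step 1: K = P̄·Hᵀ·S⁻¹ = [-53732488/73052671 -51558386/219158013; 39183732/73052671 35834008/219158013; 78291766/73052671 145985225/219158013]
step 1: x' = x̄ + K·y = [297018643/219158013, -280487993/219158013, -426339994/219158013]
step 1: P' = (I − K·H)·P̄ = [237560426/219158013 125972114/219158013 -187951274/219158013; 125972114/219158013 802237946/219158013 432742522/219158013; -187951274/219158013 432742522/219158013 573769772/219158013]
step 2: x̄ = F·x = [1036907930/219158013, -739889287/219158013, 1262489332/219158013]
step 2: P̄ = F·P·Fᵀ + Q = [4970422862/219158013 -3505502170/219158013 340626784/219158013; -3505502170/219158013 3593089982/219158013 -140305502/219158013; 340626784/219158013 -140305502/219158013 8143576049/219158013]
step 2: y = z − H·x̄ = [1431784164/73052671, -7720496321/219158013]
step 2: S = H·P̄·Hᵀ + R = [15834214104/73052671 -29915043013/73052671; -29915043013/73052671 182717640329/219158013]
step 2: K = P̄·Hᵀ·S⁻¹ = [-699643569980/951189688593 -74733452818/317063229531; 512090629484/951189688593 52391685328/317063229531; 3063281882882/2853569065779 635490815905/951189688593]
step 2: x' = x̄ + K·y = [-1314036271072/951189688593, 1288409470621/951189688593, 9315481676389/2853569065779]
step 2: P' = (I − K·H)·P̄ = [343639698742/317063229531 181808620610/317063229531 -816768760642/951189688593; 181808620610/317063229531 1162299861970/317063229531 1883957232766/951189688593; -816768760642/951189688593 1883957232766/951189688593 7489202379268/2853569065779]

step 0: x' = [-28712/16719, 9732/5573, 65777/16719], P' = [19354/16719 3662/5573 -14866/16719; 3662/5573 19722/5573 9910/5573; -14866/16719 9910/5573 41968/16719]
step 1: x' = [297018643/219158013, -280487993/219158013, -426339994/219158013], P' = [237560426/219158013 125972114/219158013 -187951274/219158013; 125972114/219158013 802237946/219158013 432742522/219158013; -187951274/219158013 432742522/219158013 573769772/219158013]
step 2: x' = [-1314036271072/951189688593, 1288409470621/951189688593, 9315481676389/2853569065779], P' = [343639698742/317063229531 181808620610/317063229531 -816768760642/951189688593; 181808620610/317063229531 1162299861970/317063229531 1883957232766/951189688593; -816768760642/951189688593 1883957232766/951189688593 7489202379268/2853569065779]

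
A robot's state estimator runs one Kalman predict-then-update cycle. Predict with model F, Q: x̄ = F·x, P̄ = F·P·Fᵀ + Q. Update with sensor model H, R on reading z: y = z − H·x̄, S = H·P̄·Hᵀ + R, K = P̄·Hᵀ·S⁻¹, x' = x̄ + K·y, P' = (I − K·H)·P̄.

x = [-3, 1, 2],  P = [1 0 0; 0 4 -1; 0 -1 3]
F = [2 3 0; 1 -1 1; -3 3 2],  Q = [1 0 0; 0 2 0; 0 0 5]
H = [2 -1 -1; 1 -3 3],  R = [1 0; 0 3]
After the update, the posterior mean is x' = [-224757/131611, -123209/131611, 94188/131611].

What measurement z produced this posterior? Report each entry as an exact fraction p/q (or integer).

x̄ = F·x = [-3, -2, 16]
P̄ = F·P·Fᵀ + Q = [41 -13 24; -13 12 -10; 24 -10 50]
S = H·P̄·Hᵀ + R = [163 179; 179 1004]
K = P̄·Hᵀ·S⁻¹ = [44076/131611 12067/131611; -13971/131611 -7865/131611; -28484/131611 31820/131611]
x' − x̄ = [170076/131611, 140013/131611, -2011588/131611] = K·y
y = (KᵀK)⁻¹·Kᵀ·(x' − x̄) = [17, -48]
z = y + H·x̄ = [17, -48] + [-20, 51] = [-3, 3]

z = [-3, 3]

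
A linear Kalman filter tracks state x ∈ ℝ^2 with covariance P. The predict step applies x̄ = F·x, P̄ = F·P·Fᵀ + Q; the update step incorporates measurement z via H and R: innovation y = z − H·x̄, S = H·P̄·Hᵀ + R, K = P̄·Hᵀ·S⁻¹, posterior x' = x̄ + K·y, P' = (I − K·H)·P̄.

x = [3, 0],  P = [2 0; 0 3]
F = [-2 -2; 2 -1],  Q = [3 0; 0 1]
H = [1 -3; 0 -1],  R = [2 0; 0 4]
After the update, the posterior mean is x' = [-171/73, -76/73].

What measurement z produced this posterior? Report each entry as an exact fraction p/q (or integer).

x̄ = F·x = [-6, 6]
P̄ = F·P·Fᵀ + Q = [23 -2; -2 12]
S = H·P̄·Hᵀ + R = [145 38; 38 16]
K = P̄·Hᵀ·S⁻¹ = [97/219 -203/219; -38/219 -74/219]
x' − x̄ = [267/73, -514/73] = K·y
y = (KᵀK)⁻¹·Kᵀ·(x' − x̄) = [25, 8]
z = y + H·x̄ = [25, 8] + [-24, -6] = [1, 2]

z = [1, 2]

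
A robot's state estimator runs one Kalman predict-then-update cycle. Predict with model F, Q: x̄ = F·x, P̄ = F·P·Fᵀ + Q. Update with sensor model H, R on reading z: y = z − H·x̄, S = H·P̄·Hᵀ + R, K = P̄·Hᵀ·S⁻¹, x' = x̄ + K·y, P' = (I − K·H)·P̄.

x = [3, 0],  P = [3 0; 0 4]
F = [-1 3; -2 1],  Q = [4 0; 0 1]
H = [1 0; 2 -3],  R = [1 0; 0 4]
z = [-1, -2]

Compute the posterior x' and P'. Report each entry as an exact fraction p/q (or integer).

x' = [-2311/1974, -113/329]
P' = [3835/3948 419/658; 419/658 277/329]

x̄ = F·x = [-3, -6]
P̄ = F·P·Fᵀ + Q = [43 18; 18 17]
y = z − H·x̄ = [2, -14]
S = H·P̄·Hᵀ + R = [44 32; 32 113]
K = P̄·Hᵀ·S⁻¹ = [3835/3948 8/987; 419/658 -103/329]
x' = x̄ + K·y = [-2311/1974, -113/329]
P' = (I − K·H)·P̄ = [3835/3948 419/658; 419/658 277/329]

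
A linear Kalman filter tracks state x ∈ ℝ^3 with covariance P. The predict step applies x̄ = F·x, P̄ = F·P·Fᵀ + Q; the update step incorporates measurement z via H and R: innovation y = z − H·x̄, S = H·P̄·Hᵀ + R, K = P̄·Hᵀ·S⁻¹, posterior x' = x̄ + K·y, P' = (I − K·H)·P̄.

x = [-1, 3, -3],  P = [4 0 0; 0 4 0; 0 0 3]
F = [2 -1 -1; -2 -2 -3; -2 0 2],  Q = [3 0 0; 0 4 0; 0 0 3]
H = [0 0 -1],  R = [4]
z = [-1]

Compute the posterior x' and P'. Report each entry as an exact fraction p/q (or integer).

x' = [-36/7, 33/7, 3/7]
P' = [426/35 -9/35 -88/35; -9/35 2201/35 -8/35; -88/35 -8/35 124/35]

x̄ = F·x = [-2, 5, -4]
P̄ = F·P·Fᵀ + Q = [26 1 -22; 1 63 -2; -22 -2 31]
y = z − H·x̄ = [-5]
S = H·P̄·Hᵀ + R = [35]
K = P̄·Hᵀ·S⁻¹ = [22/35; 2/35; -31/35]
x' = x̄ + K·y = [-36/7, 33/7, 3/7]
P' = (I − K·H)·P̄ = [426/35 -9/35 -88/35; -9/35 2201/35 -8/35; -88/35 -8/35 124/35]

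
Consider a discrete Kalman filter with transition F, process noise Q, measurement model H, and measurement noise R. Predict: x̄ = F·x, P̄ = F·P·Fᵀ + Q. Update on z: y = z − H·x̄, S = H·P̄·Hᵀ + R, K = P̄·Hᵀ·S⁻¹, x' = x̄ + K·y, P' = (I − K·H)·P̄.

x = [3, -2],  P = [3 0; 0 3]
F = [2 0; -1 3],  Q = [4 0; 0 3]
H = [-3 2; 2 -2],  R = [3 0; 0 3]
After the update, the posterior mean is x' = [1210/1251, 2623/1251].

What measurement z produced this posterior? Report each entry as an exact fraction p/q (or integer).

x̄ = F·x = [6, -9]
P̄ = F·P·Fᵀ + Q = [16 -6; -6 33]
S = H·P̄·Hᵀ + R = [351 -288; -288 247]
K = P̄·Hᵀ·S⁻¹ = [-716/1251 -68/139; -572/1251 -118/139]
x' − x̄ = [-6296/1251, 13882/1251] = K·y
y = (KᵀK)⁻¹·Kᵀ·(x' − x̄) = [37, -33]
z = y + H·x̄ = [37, -33] + [-36, 30] = [1, -3]

z = [1, -3]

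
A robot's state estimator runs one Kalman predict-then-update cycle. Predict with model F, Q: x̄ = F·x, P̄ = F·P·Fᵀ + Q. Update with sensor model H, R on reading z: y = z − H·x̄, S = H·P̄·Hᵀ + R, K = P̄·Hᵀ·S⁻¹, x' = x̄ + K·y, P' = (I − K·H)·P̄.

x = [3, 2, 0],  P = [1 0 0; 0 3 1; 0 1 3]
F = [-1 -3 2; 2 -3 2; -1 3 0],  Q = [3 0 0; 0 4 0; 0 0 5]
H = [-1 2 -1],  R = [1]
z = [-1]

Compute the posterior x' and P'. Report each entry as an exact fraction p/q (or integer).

x̄ = F·x = [-9, 0, 3]
P̄ = F·P·Fᵀ + Q = [31 25 -20; 25 35 -23; -20 -23 33]
y = z − H·x̄ = [-7]
S = H·P̄·Hᵀ + R = [157]
K = P̄·Hᵀ·S⁻¹ = [39/157; 68/157; -59/157]
x' = x̄ + K·y = [-1686/157, -476/157, 884/157]
P' = (I − K·H)·P̄ = [3346/157 1273/157 -839/157; 1273/157 871/157 401/157; -839/157 401/157 1700/157]

x' = [-1686/157, -476/157, 884/157]
P' = [3346/157 1273/157 -839/157; 1273/157 871/157 401/157; -839/157 401/157 1700/157]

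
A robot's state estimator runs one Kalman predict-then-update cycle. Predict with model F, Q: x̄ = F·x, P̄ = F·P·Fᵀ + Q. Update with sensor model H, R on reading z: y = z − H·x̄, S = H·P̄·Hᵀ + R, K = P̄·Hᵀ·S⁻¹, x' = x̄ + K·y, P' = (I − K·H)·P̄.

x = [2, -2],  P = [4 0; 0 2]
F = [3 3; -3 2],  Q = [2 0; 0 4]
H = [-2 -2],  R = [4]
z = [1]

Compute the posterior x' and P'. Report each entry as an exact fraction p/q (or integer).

x̄ = F·x = [0, -10]
P̄ = F·P·Fᵀ + Q = [56 -24; -24 48]
y = z − H·x̄ = [-19]
S = H·P̄·Hᵀ + R = [228]
K = P̄·Hᵀ·S⁻¹ = [-16/57; -4/19]
x' = x̄ + K·y = [16/3, -6]
P' = (I − K·H)·P̄ = [2168/57 -712/19; -712/19 720/19]

x' = [16/3, -6]
P' = [2168/57 -712/19; -712/19 720/19]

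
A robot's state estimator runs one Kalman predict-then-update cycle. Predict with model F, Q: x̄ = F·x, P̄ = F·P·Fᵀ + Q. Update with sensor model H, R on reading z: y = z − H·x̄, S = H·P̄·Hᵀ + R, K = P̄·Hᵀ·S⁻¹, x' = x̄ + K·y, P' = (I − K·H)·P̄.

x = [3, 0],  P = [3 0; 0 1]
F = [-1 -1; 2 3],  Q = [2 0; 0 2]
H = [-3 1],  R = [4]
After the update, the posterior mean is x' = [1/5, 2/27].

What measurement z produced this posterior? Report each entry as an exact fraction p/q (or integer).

z = [-1]

x̄ = F·x = [-3, 6]
P̄ = F·P·Fᵀ + Q = [6 -9; -9 23]
S = H·P̄·Hᵀ + R = [135]
K = P̄·Hᵀ·S⁻¹ = [-1/5; 10/27]
x' − x̄ = [16/5, -160/27] = K·y
y = (KᵀK)⁻¹·Kᵀ·(x' − x̄) = [-16]
z = y + H·x̄ = [-16] + [15] = [-1]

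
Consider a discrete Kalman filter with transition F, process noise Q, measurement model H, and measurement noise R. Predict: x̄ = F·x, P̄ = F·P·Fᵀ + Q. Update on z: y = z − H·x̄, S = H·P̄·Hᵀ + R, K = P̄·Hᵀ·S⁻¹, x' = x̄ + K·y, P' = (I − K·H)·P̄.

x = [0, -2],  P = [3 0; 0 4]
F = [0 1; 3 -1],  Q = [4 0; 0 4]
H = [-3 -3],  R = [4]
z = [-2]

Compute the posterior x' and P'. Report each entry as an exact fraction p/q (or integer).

x' = [-614/319, 824/319]
P' = [2408/319 -2392/319; -2392/319 2516/319]

x̄ = F·x = [-2, 2]
P̄ = F·P·Fᵀ + Q = [8 -4; -4 35]
y = z − H·x̄ = [-2]
S = H·P̄·Hᵀ + R = [319]
K = P̄·Hᵀ·S⁻¹ = [-12/319; -93/319]
x' = x̄ + K·y = [-614/319, 824/319]
P' = (I − K·H)·P̄ = [2408/319 -2392/319; -2392/319 2516/319]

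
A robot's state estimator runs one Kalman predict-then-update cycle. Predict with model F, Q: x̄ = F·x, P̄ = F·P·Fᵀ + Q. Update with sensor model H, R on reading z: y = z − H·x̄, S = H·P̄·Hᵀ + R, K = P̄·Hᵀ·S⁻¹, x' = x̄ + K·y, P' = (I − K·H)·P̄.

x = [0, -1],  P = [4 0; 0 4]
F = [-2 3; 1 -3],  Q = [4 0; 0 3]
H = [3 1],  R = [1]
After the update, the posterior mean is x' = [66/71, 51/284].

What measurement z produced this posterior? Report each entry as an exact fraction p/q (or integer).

x̄ = F·x = [-3, 3]
P̄ = F·P·Fᵀ + Q = [56 -44; -44 43]
S = H·P̄·Hᵀ + R = [284]
K = P̄·Hᵀ·S⁻¹ = [31/71; -89/284]
x' − x̄ = [279/71, -801/284] = K·y
y = (KᵀK)⁻¹·Kᵀ·(x' − x̄) = [9]
z = y + H·x̄ = [9] + [-6] = [3]

z = [3]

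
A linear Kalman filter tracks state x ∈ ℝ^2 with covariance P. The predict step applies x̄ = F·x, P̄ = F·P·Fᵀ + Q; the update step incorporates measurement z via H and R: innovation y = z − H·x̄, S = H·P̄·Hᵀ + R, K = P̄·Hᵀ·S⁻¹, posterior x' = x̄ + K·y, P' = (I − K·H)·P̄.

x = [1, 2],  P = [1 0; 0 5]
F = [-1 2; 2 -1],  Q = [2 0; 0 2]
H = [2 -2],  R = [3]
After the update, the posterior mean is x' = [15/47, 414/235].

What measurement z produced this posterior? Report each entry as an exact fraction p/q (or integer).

x̄ = F·x = [3, 0]
P̄ = F·P·Fᵀ + Q = [23 -12; -12 11]
S = H·P̄·Hᵀ + R = [235]
K = P̄·Hᵀ·S⁻¹ = [14/47; -46/235]
x' − x̄ = [-126/47, 414/235] = K·y
y = (KᵀK)⁻¹·Kᵀ·(x' − x̄) = [-9]
z = y + H·x̄ = [-9] + [6] = [-3]

z = [-3]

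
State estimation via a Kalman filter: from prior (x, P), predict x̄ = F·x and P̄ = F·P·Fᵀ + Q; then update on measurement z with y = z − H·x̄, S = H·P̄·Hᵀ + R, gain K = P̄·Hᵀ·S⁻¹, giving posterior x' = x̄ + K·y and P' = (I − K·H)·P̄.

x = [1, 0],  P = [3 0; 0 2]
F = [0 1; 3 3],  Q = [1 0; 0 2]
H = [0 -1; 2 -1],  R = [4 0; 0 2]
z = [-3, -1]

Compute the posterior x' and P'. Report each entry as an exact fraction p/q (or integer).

x' = [210/331, 853/331]
P' = [327/331 444/331; 444/331 1028/331]

x̄ = F·x = [0, 3]
P̄ = F·P·Fᵀ + Q = [3 6; 6 47]
y = z − H·x̄ = [0, 2]
S = H·P̄·Hᵀ + R = [51 35; 35 37]
K = P̄·Hᵀ·S⁻¹ = [-111/331 105/331; -257/331 -70/331]
x' = x̄ + K·y = [210/331, 853/331]
P' = (I − K·H)·P̄ = [327/331 444/331; 444/331 1028/331]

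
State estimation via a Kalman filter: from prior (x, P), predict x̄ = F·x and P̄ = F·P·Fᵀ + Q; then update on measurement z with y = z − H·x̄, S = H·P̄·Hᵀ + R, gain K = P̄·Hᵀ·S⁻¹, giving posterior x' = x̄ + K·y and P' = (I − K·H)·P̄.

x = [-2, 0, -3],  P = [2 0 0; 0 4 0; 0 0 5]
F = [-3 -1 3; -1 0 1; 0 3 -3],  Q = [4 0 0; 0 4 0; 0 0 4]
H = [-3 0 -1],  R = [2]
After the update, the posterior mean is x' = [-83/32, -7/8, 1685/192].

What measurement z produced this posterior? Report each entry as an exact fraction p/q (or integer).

z = [-1]

x̄ = F·x = [-3, -1, 9]
P̄ = F·P·Fᵀ + Q = [71 21 -57; 21 11 -15; -57 -15 85]
S = H·P̄·Hᵀ + R = [384]
K = P̄·Hᵀ·S⁻¹ = [-13/32; -1/8; 43/192]
x' − x̄ = [13/32, 1/8, -43/192] = K·y
y = (KᵀK)⁻¹·Kᵀ·(x' − x̄) = [-1]
z = y + H·x̄ = [-1] + [0] = [-1]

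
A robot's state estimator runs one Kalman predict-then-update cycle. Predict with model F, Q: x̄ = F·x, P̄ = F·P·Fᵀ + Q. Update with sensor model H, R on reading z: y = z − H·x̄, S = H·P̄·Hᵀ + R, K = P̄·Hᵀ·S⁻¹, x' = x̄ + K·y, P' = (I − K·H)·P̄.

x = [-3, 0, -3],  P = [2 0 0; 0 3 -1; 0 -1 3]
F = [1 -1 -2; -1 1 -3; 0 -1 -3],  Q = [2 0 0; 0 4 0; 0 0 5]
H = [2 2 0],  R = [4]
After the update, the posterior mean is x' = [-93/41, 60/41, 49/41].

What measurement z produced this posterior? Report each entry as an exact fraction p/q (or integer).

z = [-2]

x̄ = F·x = [3, 12, 9]
P̄ = F·P·Fᵀ + Q = [15 12 16; 12 42 24; 16 24 29]
S = H·P̄·Hᵀ + R = [328]
K = P̄·Hᵀ·S⁻¹ = [27/164; 27/82; 10/41]
x' − x̄ = [-216/41, -432/41, -320/41] = K·y
y = (KᵀK)⁻¹·Kᵀ·(x' − x̄) = [-32]
z = y + H·x̄ = [-32] + [30] = [-2]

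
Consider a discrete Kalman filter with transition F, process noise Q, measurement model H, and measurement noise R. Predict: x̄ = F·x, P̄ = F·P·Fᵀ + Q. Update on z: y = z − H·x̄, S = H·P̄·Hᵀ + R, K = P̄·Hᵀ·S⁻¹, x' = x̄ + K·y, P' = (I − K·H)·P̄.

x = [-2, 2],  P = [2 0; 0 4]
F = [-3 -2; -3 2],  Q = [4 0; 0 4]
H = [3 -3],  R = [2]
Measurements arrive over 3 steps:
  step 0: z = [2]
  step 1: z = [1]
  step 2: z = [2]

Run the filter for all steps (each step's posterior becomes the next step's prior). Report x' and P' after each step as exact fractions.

step 0: x̄ = F·x = [2, 10]
step 0: P̄ = F·P·Fᵀ + Q = [38 2; 2 38]
step 0: y = z − H·x̄ = [26]
step 0: S = H·P̄·Hᵀ + R = [650]
step 0: K = P̄·Hᵀ·S⁻¹ = [54/325; -54/325]
step 0: x' = x̄ + K·y = [158/25, 142/25]
step 0: P' = (I − K·H)·P̄ = [6518/325 6482/325; 6482/325 6518/325]
step 1: x̄ = F·x = [-758/25, -38/5]
step 1: P̄ = F·P·Fᵀ + Q = [163818/325 6518/65; 6518/65 330/13]
step 1: y = z − H·x̄ = [1729/25]
step 1: S = H·P̄·Hᵀ + R = [962642/325]
step 1: K = P̄·Hᵀ·S⁻¹ = [196842/481321; 36510/481321]
step 1: x' = x̄ + K·y = [-980060/481321, -1133008/481321]
step 1: P' = (I − K·H)·P̄ = [4170762/481321 4039534/481321; 4039534/481321 4015194/481321]
step 2: x̄ = F·x = [5206196/481321, 674164/481321]
step 2: P̄ = F·P·Fᵀ + Q = [103997326/481321 21476082/481321; 21476082/481321 7048510/481321]
step 2: y = z − H·x̄ = [-12633454/481321]
step 2: S = H·P̄·Hᵀ + R = [613805690/481321]
step 2: K = P̄·Hᵀ·S⁻¹ = [123781866/306902845; 21641358/306902845]
step 2: x' = x̄ + K·y = [70646936/306902845, -138166112/306902845]
step 2: P' = (I − K·H)·P̄ = [2645167198/306902845 2562645954/306902845; 2562645954/306902845 2548218382/306902845]

step 0: x' = [158/25, 142/25], P' = [6518/325 6482/325; 6482/325 6518/325]
step 1: x' = [-980060/481321, -1133008/481321], P' = [4170762/481321 4039534/481321; 4039534/481321 4015194/481321]
step 2: x' = [70646936/306902845, -138166112/306902845], P' = [2645167198/306902845 2562645954/306902845; 2562645954/306902845 2548218382/306902845]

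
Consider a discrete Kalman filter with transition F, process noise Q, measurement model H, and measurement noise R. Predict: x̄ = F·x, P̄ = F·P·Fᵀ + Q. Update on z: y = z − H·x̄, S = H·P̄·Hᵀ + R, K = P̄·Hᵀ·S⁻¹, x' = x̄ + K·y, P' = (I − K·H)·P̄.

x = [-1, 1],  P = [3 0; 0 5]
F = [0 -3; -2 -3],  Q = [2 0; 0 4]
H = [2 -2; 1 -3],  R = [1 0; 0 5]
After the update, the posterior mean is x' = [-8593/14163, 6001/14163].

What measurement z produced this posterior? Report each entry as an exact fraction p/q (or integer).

x̄ = F·x = [-3, -1]
P̄ = F·P·Fᵀ + Q = [47 45; 45 61]
S = H·P̄·Hᵀ + R = [73 100; 100 331]
K = P̄·Hᵀ·S⁻¹ = [10124/14163 -6824/14163; 3208/14163 -6874/14163]
x' − x̄ = [33896/14163, 20164/14163] = K·y
y = (KᵀK)⁻¹·Kᵀ·(x' − x̄) = [2, -2]
z = y + H·x̄ = [2, -2] + [-4, 0] = [-2, -2]

z = [-2, -2]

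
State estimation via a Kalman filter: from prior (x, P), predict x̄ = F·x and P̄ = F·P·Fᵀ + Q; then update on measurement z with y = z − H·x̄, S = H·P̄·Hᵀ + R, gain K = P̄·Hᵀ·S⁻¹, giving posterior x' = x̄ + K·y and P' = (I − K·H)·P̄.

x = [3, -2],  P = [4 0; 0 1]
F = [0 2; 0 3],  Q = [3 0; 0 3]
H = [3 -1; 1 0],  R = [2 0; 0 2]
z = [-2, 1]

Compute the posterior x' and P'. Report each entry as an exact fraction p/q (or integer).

x̄ = F·x = [-4, -6]
P̄ = F·P·Fᵀ + Q = [7 6; 6 12]
y = z − H·x̄ = [4, 5]
S = H·P̄·Hᵀ + R = [41 15; 15 9]
K = P̄·Hᵀ·S⁻¹ = [5/24 31/72; -1/4 13/12]
x' = x̄ + K·y = [-73/72, -19/12]
P' = (I − K·H)·P̄ = [31/36 13/6; 13/6 7]

x' = [-73/72, -19/12]
P' = [31/36 13/6; 13/6 7]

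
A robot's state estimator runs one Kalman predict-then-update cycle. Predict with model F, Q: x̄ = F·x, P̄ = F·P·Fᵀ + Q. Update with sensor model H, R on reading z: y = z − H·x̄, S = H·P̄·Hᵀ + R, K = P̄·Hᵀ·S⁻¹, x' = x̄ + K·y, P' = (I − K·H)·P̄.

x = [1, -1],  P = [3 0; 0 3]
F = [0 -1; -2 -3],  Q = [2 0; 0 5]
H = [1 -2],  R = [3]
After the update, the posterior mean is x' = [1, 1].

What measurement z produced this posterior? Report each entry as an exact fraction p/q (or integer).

x̄ = F·x = [1, 1]
P̄ = F·P·Fᵀ + Q = [5 9; 9 44]
S = H·P̄·Hᵀ + R = [148]
K = P̄·Hᵀ·S⁻¹ = [-13/148; -79/148]
x' − x̄ = [0, 0] = K·y
y = (KᵀK)⁻¹·Kᵀ·(x' − x̄) = [0]
z = y + H·x̄ = [0] + [-1] = [-1]

z = [-1]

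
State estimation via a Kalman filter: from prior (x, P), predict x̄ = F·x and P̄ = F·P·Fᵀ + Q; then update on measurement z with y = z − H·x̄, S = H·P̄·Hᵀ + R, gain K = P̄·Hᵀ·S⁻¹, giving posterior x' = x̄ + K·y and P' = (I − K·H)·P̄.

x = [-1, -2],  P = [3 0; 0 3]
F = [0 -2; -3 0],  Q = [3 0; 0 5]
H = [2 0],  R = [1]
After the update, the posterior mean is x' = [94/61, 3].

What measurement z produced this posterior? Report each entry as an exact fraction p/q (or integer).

x̄ = F·x = [4, 3]
P̄ = F·P·Fᵀ + Q = [15 0; 0 32]
S = H·P̄·Hᵀ + R = [61]
K = P̄·Hᵀ·S⁻¹ = [30/61; 0]
x' − x̄ = [-150/61, 0] = K·y
y = (KᵀK)⁻¹·Kᵀ·(x' − x̄) = [-5]
z = y + H·x̄ = [-5] + [8] = [3]

z = [3]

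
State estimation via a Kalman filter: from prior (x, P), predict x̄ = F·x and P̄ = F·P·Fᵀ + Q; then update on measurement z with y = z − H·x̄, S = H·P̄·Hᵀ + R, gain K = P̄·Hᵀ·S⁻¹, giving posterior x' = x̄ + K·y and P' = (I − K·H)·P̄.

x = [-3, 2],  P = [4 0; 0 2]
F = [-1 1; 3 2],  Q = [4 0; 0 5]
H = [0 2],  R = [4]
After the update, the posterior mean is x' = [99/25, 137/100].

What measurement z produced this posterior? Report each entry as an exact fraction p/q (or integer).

x̄ = F·x = [5, -5]
P̄ = F·P·Fᵀ + Q = [10 -8; -8 49]
S = H·P̄·Hᵀ + R = [200]
K = P̄·Hᵀ·S⁻¹ = [-2/25; 49/100]
x' − x̄ = [-26/25, 637/100] = K·y
y = (KᵀK)⁻¹·Kᵀ·(x' − x̄) = [13]
z = y + H·x̄ = [13] + [-10] = [3]

z = [3]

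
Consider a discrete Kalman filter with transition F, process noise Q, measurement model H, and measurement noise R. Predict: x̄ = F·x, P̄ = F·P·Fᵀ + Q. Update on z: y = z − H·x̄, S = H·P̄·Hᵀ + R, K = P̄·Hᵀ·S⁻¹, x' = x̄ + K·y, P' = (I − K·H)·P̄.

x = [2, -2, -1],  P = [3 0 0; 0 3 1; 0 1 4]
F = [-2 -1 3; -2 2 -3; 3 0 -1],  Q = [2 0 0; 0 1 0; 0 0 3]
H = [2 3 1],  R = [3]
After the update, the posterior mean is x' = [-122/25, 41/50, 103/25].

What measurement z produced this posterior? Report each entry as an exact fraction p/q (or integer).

x̄ = F·x = [-5, -5, 7]
P̄ = F·P·Fᵀ + Q = [47 -21 -29; -21 49 -8; -29 -8 34]
S = H·P̄·Hᵀ + R = [250]
K = P̄·Hᵀ·S⁻¹ = [1/125; 97/250; -24/125]
x' − x̄ = [3/25, 291/50, -72/25] = K·y
y = (KᵀK)⁻¹·Kᵀ·(x' − x̄) = [15]
z = y + H·x̄ = [15] + [-18] = [-3]

z = [-3]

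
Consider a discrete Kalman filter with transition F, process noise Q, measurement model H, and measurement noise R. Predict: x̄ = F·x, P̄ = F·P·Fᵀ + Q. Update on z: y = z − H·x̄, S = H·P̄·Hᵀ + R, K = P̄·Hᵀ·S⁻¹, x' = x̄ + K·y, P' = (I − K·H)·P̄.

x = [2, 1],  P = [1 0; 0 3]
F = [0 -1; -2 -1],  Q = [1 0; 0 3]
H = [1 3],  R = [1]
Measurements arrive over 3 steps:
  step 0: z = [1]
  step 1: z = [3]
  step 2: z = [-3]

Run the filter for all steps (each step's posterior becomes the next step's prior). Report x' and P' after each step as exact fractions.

step 0: x' = [108/113, -4/113], P' = [283/113 -90/113; -90/113 41/113]
step 1: x' = [-1913/9801, 10115/9801], P' = [12745/9801 -4336/9801; -4336/9801 2551/9801]
step 2: x' = [-593924/575737, -377622/575737], P' = [721903/575737 -242638/575737; -242638/575737 144429/575737]

step 0: x̄ = F·x = [-1, -5]
step 0: P̄ = F·P·Fᵀ + Q = [4 3; 3 10]
step 0: y = z − H·x̄ = [17]
step 0: S = H·P̄·Hᵀ + R = [113]
step 0: K = P̄·Hᵀ·S⁻¹ = [13/113; 33/113]
step 0: x' = x̄ + K·y = [108/113, -4/113]
step 0: P' = (I − K·H)·P̄ = [283/113 -90/113; -90/113 41/113]
step 1: x̄ = F·x = [4/113, -212/113]
step 1: P̄ = F·P·Fᵀ + Q = [154/113 -139/113; -139/113 1152/113]
step 1: y = z − H·x̄ = [971/113]
step 1: S = H·P̄·Hᵀ + R = [9801/113]
step 1: K = P̄·Hᵀ·S⁻¹ = [-263/9801; 3317/9801]
step 1: x' = x̄ + K·y = [-1913/9801, 10115/9801]
step 1: P' = (I − K·H)·P̄ = [12745/9801 -4336/9801; -4336/9801 2551/9801]
step 2: x̄ = F·x = [-10115/9801, -6289/9801]
step 2: P̄ = F·P·Fᵀ + Q = [12352/9801 -6121/9801; -6121/9801 65590/9801]
step 2: y = z − H·x̄ = [-421/9801]
step 2: S = H·P̄·Hᵀ + R = [575737/9801]
step 2: K = P̄·Hᵀ·S⁻¹ = [-6011/575737; 190649/575737]
step 2: x' = x̄ + K·y = [-593924/575737, -377622/575737]
step 2: P' = (I − K·H)·P̄ = [721903/575737 -242638/575737; -242638/575737 144429/575737]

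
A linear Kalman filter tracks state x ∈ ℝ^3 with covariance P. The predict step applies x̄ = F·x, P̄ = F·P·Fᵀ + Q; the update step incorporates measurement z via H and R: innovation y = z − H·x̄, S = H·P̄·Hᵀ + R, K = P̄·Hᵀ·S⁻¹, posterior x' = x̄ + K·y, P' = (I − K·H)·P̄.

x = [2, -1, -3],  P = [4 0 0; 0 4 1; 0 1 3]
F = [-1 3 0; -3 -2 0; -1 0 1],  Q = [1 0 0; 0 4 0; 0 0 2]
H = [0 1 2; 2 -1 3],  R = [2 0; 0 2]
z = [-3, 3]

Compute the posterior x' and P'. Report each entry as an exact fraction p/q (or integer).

x' = [2662/1193, -10502/8351, -7915/8351]
P' = [20444/3579 15422/3579 -7756/3579; 15422/3579 106868/25053 -38884/25053; -7756/3579 -38884/25053 24506/25053]

x̄ = F·x = [-5, -4, -5]
P̄ = F·P·Fᵀ + Q = [41 -12 7; -12 56 10; 7 10 9]
y = z − H·x̄ = [11, 24]
S = H·P̄·Hᵀ + R = [134 12; 12 375]
K = P̄·Hᵀ·S⁻¹ = [-15/1193 1099/3579; 4850/8351 -3806/25053; 1688/8351 1909/25053]
x' = x̄ + K·y = [2662/1193, -10502/8351, -7915/8351]
P' = (I − K·H)·P̄ = [20444/3579 15422/3579 -7756/3579; 15422/3579 106868/25053 -38884/25053; -7756/3579 -38884/25053 24506/25053]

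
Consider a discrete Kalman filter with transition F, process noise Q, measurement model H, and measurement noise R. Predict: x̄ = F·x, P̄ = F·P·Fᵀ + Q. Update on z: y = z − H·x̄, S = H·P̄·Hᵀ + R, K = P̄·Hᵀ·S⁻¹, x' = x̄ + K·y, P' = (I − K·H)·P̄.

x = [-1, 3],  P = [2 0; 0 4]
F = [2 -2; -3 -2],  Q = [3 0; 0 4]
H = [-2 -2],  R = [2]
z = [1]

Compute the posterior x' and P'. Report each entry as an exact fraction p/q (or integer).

x̄ = F·x = [-8, -3]
P̄ = F·P·Fᵀ + Q = [27 4; 4 38]
y = z − H·x̄ = [-21]
S = H·P̄·Hᵀ + R = [294]
K = P̄·Hᵀ·S⁻¹ = [-31/147; -2/7]
x' = x̄ + K·y = [-25/7, 3]
P' = (I − K·H)·P̄ = [2047/147 -96/7; -96/7 14]

x' = [-25/7, 3]
P' = [2047/147 -96/7; -96/7 14]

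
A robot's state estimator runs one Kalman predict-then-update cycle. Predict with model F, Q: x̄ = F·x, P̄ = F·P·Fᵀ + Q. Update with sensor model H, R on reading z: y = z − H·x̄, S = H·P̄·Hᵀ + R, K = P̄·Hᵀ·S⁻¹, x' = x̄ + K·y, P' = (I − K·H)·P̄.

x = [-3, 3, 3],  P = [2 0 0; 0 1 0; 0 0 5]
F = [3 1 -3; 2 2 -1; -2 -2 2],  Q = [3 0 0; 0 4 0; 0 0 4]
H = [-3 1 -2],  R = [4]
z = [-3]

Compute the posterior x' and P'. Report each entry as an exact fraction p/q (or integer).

x' = [201/79, 126/79, -153/79]
P' = [1765/79 1367/79 -1880/79; 1367/79 1417/79 -1320/79; -1880/79 -1320/79 2122/79]

x̄ = F·x = [-15, -3, 6]
P̄ = F·P·Fᵀ + Q = [67 29 -44; 29 21 -22; -44 -22 36]
y = z − H·x̄ = [-33]
S = H·P̄·Hᵀ + R = [158]
K = P̄·Hᵀ·S⁻¹ = [-42/79; -11/79; 19/79]
x' = x̄ + K·y = [201/79, 126/79, -153/79]
P' = (I − K·H)·P̄ = [1765/79 1367/79 -1880/79; 1367/79 1417/79 -1320/79; -1880/79 -1320/79 2122/79]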